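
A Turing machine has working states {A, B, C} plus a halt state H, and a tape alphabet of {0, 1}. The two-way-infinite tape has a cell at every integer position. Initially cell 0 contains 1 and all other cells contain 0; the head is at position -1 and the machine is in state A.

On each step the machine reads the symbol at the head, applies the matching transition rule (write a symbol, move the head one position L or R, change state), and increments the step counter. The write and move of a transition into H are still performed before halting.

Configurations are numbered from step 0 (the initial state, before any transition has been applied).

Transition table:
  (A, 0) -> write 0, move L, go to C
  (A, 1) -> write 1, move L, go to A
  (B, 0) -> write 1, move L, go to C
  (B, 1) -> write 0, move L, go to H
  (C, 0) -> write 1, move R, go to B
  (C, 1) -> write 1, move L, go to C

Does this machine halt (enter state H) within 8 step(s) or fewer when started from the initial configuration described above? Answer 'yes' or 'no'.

Step 1: in state A at pos -1, read 0 -> (A,0)->write 0,move L,goto C. Now: state=C, head=-2, tape[-3..1]=00010 (head:  ^)
Step 2: in state C at pos -2, read 0 -> (C,0)->write 1,move R,goto B. Now: state=B, head=-1, tape[-3..1]=01010 (head:   ^)
Step 3: in state B at pos -1, read 0 -> (B,0)->write 1,move L,goto C. Now: state=C, head=-2, tape[-3..1]=01110 (head:  ^)
Step 4: in state C at pos -2, read 1 -> (C,1)->write 1,move L,goto C. Now: state=C, head=-3, tape[-4..1]=001110 (head:  ^)
Step 5: in state C at pos -3, read 0 -> (C,0)->write 1,move R,goto B. Now: state=B, head=-2, tape[-4..1]=011110 (head:   ^)
Step 6: in state B at pos -2, read 1 -> (B,1)->write 0,move L,goto H. Now: state=H, head=-3, tape[-4..1]=010110 (head:  ^)
State H reached at step 6; 6 <= 8 -> yes

Answer: yes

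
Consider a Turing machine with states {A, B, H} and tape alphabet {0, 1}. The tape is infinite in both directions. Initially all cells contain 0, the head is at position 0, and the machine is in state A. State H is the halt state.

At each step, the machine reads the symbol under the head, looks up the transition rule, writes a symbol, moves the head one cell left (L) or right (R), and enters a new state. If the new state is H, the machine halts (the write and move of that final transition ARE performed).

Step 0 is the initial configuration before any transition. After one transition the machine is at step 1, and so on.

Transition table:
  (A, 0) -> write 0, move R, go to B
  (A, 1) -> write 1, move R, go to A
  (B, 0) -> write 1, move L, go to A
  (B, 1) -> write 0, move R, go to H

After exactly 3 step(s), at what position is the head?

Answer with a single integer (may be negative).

Step 1: in state A at pos 0, read 0 -> (A,0)->write 0,move R,goto B. Now: state=B, head=1, tape[-1..2]=0000 (head:   ^)
Step 2: in state B at pos 1, read 0 -> (B,0)->write 1,move L,goto A. Now: state=A, head=0, tape[-1..2]=0010 (head:  ^)
Step 3: in state A at pos 0, read 0 -> (A,0)->write 0,move R,goto B. Now: state=B, head=1, tape[-1..2]=0010 (head:   ^)

Answer: 1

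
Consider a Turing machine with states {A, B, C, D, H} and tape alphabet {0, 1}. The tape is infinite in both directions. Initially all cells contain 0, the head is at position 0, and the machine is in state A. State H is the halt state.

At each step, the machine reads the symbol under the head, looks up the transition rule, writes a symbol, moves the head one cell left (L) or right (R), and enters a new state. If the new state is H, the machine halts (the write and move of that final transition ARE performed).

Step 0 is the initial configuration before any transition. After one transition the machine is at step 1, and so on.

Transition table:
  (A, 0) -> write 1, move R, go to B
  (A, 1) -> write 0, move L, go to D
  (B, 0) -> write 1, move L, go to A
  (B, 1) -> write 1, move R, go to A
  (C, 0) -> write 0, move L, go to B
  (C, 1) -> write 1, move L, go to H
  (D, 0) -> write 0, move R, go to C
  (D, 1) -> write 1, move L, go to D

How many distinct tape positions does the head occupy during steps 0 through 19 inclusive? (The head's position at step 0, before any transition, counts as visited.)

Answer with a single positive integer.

Answer: 7

Derivation:
Step 1: in state A at pos 0, read 0 -> (A,0)->write 1,move R,goto B. Now: state=B, head=1, tape[-1..2]=0100 (head:   ^)
Step 2: in state B at pos 1, read 0 -> (B,0)->write 1,move L,goto A. Now: state=A, head=0, tape[-1..2]=0110 (head:  ^)
Step 3: in state A at pos 0, read 1 -> (A,1)->write 0,move L,goto D. Now: state=D, head=-1, tape[-2..2]=00010 (head:  ^)
Step 4: in state D at pos -1, read 0 -> (D,0)->write 0,move R,goto C. Now: state=C, head=0, tape[-2..2]=00010 (head:   ^)
Step 5: in state C at pos 0, read 0 -> (C,0)->write 0,move L,goto B. Now: state=B, head=-1, tape[-2..2]=00010 (head:  ^)
Step 6: in state B at pos -1, read 0 -> (B,0)->write 1,move L,goto A. Now: state=A, head=-2, tape[-3..2]=001010 (head:  ^)
Step 7: in state A at pos -2, read 0 -> (A,0)->write 1,move R,goto B. Now: state=B, head=-1, tape[-3..2]=011010 (head:   ^)
Step 8: in state B at pos -1, read 1 -> (B,1)->write 1,move R,goto A. Now: state=A, head=0, tape[-3..2]=011010 (head:    ^)
Step 9: in state A at pos 0, read 0 -> (A,0)->write 1,move R,goto B. Now: state=B, head=1, tape[-3..2]=011110 (head:     ^)
Step 10: in state B at pos 1, read 1 -> (B,1)->write 1,move R,goto A. Now: state=A, head=2, tape[-3..3]=0111100 (head:      ^)
Step 11: in state A at pos 2, read 0 -> (A,0)->write 1,move R,goto B. Now: state=B, head=3, tape[-3..4]=01111100 (head:       ^)
Step 12: in state B at pos 3, read 0 -> (B,0)->write 1,move L,goto A. Now: state=A, head=2, tape[-3..4]=01111110 (head:      ^)
Step 13: in state A at pos 2, read 1 -> (A,1)->write 0,move L,goto D. Now: state=D, head=1, tape[-3..4]=01111010 (head:     ^)
Step 14: in state D at pos 1, read 1 -> (D,1)->write 1,move L,goto D. Now: state=D, head=0, tape[-3..4]=01111010 (head:    ^)
Step 15: in state D at pos 0, read 1 -> (D,1)->write 1,move L,goto D. Now: state=D, head=-1, tape[-3..4]=01111010 (head:   ^)
Step 16: in state D at pos -1, read 1 -> (D,1)->write 1,move L,goto D. Now: state=D, head=-2, tape[-3..4]=01111010 (head:  ^)
Step 17: in state D at pos -2, read 1 -> (D,1)->write 1,move L,goto D. Now: state=D, head=-3, tape[-4..4]=001111010 (head:  ^)
Step 18: in state D at pos -3, read 0 -> (D,0)->write 0,move R,goto C. Now: state=C, head=-2, tape[-4..4]=001111010 (head:   ^)
Step 19: in state C at pos -2, read 1 -> (C,1)->write 1,move L,goto H. Now: state=H, head=-3, tape[-4..4]=001111010 (head:  ^)
Head positions at steps 0..19: starting at 0, distinct positions visited = {-3, -2, -1, 0, 1, 2, 3} -> 7 position(s)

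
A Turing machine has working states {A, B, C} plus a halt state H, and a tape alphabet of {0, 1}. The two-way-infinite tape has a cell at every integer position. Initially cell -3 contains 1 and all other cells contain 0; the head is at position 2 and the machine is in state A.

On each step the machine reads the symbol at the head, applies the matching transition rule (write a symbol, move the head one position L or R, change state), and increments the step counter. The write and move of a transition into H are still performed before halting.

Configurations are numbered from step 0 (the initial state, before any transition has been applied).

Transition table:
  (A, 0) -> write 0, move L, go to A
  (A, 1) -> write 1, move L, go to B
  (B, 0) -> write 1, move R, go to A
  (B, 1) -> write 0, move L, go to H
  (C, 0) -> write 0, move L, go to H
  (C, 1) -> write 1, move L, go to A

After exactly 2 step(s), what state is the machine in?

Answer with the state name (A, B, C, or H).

Step 1: in state A at pos 2, read 0 -> (A,0)->write 0,move L,goto A. Now: state=A, head=1, tape[-4..3]=01000000 (head:      ^)
Step 2: in state A at pos 1, read 0 -> (A,0)->write 0,move L,goto A. Now: state=A, head=0, tape[-4..3]=01000000 (head:     ^)

Answer: A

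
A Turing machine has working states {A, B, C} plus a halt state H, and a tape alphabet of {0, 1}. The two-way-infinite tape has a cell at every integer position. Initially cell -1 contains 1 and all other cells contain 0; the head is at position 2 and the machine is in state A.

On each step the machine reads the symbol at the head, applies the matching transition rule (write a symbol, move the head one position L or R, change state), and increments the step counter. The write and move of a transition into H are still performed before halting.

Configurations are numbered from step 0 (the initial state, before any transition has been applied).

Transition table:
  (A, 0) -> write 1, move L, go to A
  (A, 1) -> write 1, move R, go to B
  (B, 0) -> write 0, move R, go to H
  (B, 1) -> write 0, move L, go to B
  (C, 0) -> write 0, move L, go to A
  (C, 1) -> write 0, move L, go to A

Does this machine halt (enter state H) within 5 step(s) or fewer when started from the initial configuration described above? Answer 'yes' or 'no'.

Step 1: in state A at pos 2, read 0 -> (A,0)->write 1,move L,goto A. Now: state=A, head=1, tape[-2..3]=010010 (head:    ^)
Step 2: in state A at pos 1, read 0 -> (A,0)->write 1,move L,goto A. Now: state=A, head=0, tape[-2..3]=010110 (head:   ^)
Step 3: in state A at pos 0, read 0 -> (A,0)->write 1,move L,goto A. Now: state=A, head=-1, tape[-2..3]=011110 (head:  ^)
Step 4: in state A at pos -1, read 1 -> (A,1)->write 1,move R,goto B. Now: state=B, head=0, tape[-2..3]=011110 (head:   ^)
Step 5: in state B at pos 0, read 1 -> (B,1)->write 0,move L,goto B. Now: state=B, head=-1, tape[-2..3]=010110 (head:  ^)
After 5 step(s): state = B (not H) -> not halted within 5 -> no

Answer: no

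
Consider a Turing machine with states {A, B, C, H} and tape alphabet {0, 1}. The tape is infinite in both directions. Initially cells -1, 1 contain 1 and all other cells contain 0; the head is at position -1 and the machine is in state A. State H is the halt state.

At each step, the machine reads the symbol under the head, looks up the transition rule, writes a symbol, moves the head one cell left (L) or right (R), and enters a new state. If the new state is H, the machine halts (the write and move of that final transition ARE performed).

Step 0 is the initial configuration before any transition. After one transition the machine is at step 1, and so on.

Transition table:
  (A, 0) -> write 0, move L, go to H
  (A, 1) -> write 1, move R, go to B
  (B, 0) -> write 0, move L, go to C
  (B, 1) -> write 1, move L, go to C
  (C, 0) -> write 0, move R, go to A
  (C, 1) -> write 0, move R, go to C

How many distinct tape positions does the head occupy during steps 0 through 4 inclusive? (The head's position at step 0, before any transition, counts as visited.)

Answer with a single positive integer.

Answer: 3

Derivation:
Step 1: in state A at pos -1, read 1 -> (A,1)->write 1,move R,goto B. Now: state=B, head=0, tape[-2..2]=01010 (head:   ^)
Step 2: in state B at pos 0, read 0 -> (B,0)->write 0,move L,goto C. Now: state=C, head=-1, tape[-2..2]=01010 (head:  ^)
Step 3: in state C at pos -1, read 1 -> (C,1)->write 0,move R,goto C. Now: state=C, head=0, tape[-2..2]=00010 (head:   ^)
Step 4: in state C at pos 0, read 0 -> (C,0)->write 0,move R,goto A. Now: state=A, head=1, tape[-2..2]=00010 (head:    ^)
Head positions at steps 0..4: starting at -1, distinct positions visited = {-1, 0, 1} -> 3 position(s)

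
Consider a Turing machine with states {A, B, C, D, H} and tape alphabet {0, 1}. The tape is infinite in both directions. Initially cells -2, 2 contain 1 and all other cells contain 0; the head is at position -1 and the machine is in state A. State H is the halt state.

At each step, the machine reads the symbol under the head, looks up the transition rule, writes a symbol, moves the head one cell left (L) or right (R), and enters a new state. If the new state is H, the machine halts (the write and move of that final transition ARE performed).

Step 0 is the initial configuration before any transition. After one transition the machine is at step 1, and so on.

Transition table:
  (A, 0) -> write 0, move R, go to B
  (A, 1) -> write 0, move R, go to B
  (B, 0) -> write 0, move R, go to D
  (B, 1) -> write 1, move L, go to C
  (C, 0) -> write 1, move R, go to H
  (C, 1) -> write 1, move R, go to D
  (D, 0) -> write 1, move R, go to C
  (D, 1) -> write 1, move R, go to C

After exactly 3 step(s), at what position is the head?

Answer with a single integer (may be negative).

Answer: 2

Derivation:
Step 1: in state A at pos -1, read 0 -> (A,0)->write 0,move R,goto B. Now: state=B, head=0, tape[-3..3]=0100010 (head:    ^)
Step 2: in state B at pos 0, read 0 -> (B,0)->write 0,move R,goto D. Now: state=D, head=1, tape[-3..3]=0100010 (head:     ^)
Step 3: in state D at pos 1, read 0 -> (D,0)->write 1,move R,goto C. Now: state=C, head=2, tape[-3..3]=0100110 (head:      ^)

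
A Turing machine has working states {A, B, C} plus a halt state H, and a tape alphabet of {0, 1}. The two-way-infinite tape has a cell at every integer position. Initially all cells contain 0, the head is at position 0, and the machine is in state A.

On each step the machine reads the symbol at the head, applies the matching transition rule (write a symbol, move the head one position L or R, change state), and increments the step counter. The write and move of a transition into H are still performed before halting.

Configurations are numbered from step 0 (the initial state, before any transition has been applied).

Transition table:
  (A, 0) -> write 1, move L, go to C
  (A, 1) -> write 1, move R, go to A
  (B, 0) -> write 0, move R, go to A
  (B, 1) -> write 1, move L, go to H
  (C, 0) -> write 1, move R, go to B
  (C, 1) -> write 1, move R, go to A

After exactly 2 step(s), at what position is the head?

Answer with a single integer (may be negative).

Step 1: in state A at pos 0, read 0 -> (A,0)->write 1,move L,goto C. Now: state=C, head=-1, tape[-2..1]=0010 (head:  ^)
Step 2: in state C at pos -1, read 0 -> (C,0)->write 1,move R,goto B. Now: state=B, head=0, tape[-2..1]=0110 (head:   ^)

Answer: 0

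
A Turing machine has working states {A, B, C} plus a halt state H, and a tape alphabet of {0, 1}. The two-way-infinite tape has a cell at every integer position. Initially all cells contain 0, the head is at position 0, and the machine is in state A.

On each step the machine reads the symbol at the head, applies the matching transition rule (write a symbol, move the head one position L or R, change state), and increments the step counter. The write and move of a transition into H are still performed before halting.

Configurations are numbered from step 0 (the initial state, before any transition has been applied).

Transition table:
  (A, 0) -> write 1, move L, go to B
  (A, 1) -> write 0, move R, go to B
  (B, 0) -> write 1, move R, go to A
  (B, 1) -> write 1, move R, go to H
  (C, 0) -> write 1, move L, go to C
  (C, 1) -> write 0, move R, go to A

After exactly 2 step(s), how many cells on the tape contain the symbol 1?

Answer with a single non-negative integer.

Step 1: in state A at pos 0, read 0 -> (A,0)->write 1,move L,goto B. Now: state=B, head=-1, tape[-2..1]=0010 (head:  ^)
Step 2: in state B at pos -1, read 0 -> (B,0)->write 1,move R,goto A. Now: state=A, head=0, tape[-2..1]=0110 (head:   ^)
Cells containing 1 after step 2: {-1, 0} -> 2 cell(s)

Answer: 2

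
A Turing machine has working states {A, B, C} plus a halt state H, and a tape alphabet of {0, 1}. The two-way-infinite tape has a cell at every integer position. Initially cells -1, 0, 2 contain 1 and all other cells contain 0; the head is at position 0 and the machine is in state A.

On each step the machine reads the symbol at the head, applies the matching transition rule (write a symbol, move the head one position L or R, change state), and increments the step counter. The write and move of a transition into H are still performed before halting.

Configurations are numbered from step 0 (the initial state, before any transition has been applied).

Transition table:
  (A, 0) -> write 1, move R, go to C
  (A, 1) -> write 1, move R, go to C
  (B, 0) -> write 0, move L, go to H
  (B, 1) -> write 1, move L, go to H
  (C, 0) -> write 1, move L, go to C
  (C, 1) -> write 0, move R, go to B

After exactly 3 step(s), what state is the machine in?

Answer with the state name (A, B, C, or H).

Step 1: in state A at pos 0, read 1 -> (A,1)->write 1,move R,goto C. Now: state=C, head=1, tape[-2..3]=011010 (head:    ^)
Step 2: in state C at pos 1, read 0 -> (C,0)->write 1,move L,goto C. Now: state=C, head=0, tape[-2..3]=011110 (head:   ^)
Step 3: in state C at pos 0, read 1 -> (C,1)->write 0,move R,goto B. Now: state=B, head=1, tape[-2..3]=010110 (head:    ^)

Answer: B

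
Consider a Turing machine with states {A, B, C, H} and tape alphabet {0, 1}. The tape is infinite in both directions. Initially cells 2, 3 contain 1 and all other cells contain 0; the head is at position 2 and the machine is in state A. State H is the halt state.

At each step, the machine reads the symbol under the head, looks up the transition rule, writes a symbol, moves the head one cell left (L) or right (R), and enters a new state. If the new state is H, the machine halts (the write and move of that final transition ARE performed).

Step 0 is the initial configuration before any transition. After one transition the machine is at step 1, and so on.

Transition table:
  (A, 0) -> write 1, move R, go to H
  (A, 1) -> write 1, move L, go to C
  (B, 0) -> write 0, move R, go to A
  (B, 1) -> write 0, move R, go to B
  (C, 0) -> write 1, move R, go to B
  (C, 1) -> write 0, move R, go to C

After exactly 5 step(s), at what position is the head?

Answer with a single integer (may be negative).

Step 1: in state A at pos 2, read 1 -> (A,1)->write 1,move L,goto C. Now: state=C, head=1, tape[0..4]=00110 (head:  ^)
Step 2: in state C at pos 1, read 0 -> (C,0)->write 1,move R,goto B. Now: state=B, head=2, tape[0..4]=01110 (head:   ^)
Step 3: in state B at pos 2, read 1 -> (B,1)->write 0,move R,goto B. Now: state=B, head=3, tape[0..4]=01010 (head:    ^)
Step 4: in state B at pos 3, read 1 -> (B,1)->write 0,move R,goto B. Now: state=B, head=4, tape[0..5]=010000 (head:     ^)
Step 5: in state B at pos 4, read 0 -> (B,0)->write 0,move R,goto A. Now: state=A, head=5, tape[0..6]=0100000 (head:      ^)

Answer: 5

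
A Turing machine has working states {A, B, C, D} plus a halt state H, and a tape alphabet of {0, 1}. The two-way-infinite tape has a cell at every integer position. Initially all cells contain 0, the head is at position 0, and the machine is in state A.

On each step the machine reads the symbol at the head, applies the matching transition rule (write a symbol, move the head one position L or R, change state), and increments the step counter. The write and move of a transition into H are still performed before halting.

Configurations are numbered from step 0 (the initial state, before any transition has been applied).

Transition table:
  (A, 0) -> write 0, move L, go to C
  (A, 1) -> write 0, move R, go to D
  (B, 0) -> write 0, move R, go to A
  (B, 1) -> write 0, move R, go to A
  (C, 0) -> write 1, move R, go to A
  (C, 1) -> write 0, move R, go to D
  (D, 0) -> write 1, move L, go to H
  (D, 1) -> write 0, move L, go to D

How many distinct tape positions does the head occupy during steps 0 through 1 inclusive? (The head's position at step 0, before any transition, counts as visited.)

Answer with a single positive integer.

Answer: 2

Derivation:
Step 1: in state A at pos 0, read 0 -> (A,0)->write 0,move L,goto C. Now: state=C, head=-1, tape[-2..1]=0000 (head:  ^)
Head positions at steps 0..1: starting at 0, distinct positions visited = {-1, 0} -> 2 position(s)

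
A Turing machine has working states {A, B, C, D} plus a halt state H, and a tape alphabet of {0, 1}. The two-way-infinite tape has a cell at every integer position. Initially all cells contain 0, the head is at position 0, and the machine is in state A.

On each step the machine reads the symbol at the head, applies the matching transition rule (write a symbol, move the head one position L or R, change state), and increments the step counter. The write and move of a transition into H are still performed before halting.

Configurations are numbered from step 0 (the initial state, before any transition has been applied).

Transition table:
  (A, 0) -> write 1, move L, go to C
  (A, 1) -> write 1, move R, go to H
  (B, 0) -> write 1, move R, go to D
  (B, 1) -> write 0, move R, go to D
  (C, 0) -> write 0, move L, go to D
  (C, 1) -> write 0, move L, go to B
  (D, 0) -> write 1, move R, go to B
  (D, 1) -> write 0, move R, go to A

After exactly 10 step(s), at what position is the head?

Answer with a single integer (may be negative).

Step 1: in state A at pos 0, read 0 -> (A,0)->write 1,move L,goto C. Now: state=C, head=-1, tape[-2..1]=0010 (head:  ^)
Step 2: in state C at pos -1, read 0 -> (C,0)->write 0,move L,goto D. Now: state=D, head=-2, tape[-3..1]=00010 (head:  ^)
Step 3: in state D at pos -2, read 0 -> (D,0)->write 1,move R,goto B. Now: state=B, head=-1, tape[-3..1]=01010 (head:   ^)
Step 4: in state B at pos -1, read 0 -> (B,0)->write 1,move R,goto D. Now: state=D, head=0, tape[-3..1]=01110 (head:    ^)
Step 5: in state D at pos 0, read 1 -> (D,1)->write 0,move R,goto A. Now: state=A, head=1, tape[-3..2]=011000 (head:     ^)
Step 6: in state A at pos 1, read 0 -> (A,0)->write 1,move L,goto C. Now: state=C, head=0, tape[-3..2]=011010 (head:    ^)
Step 7: in state C at pos 0, read 0 -> (C,0)->write 0,move L,goto D. Now: state=D, head=-1, tape[-3..2]=011010 (head:   ^)
Step 8: in state D at pos -1, read 1 -> (D,1)->write 0,move R,goto A. Now: state=A, head=0, tape[-3..2]=010010 (head:    ^)
Step 9: in state A at pos 0, read 0 -> (A,0)->write 1,move L,goto C. Now: state=C, head=-1, tape[-3..2]=010110 (head:   ^)
Step 10: in state C at pos -1, read 0 -> (C,0)->write 0,move L,goto D. Now: state=D, head=-2, tape[-3..2]=010110 (head:  ^)

Answer: -2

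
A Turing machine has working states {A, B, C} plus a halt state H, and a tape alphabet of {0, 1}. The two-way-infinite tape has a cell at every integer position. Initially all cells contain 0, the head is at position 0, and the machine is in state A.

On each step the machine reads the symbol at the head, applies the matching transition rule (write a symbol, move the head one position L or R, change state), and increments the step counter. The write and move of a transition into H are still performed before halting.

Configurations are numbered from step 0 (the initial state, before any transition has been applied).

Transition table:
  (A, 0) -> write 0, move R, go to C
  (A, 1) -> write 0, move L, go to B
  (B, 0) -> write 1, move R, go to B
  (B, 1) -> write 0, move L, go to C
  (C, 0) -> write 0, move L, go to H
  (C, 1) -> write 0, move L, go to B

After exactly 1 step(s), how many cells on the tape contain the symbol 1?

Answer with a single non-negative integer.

Answer: 0

Derivation:
Step 1: in state A at pos 0, read 0 -> (A,0)->write 0,move R,goto C. Now: state=C, head=1, tape[-1..2]=0000 (head:   ^)
No cell contains 1 after step 1 -> 0 cell(s)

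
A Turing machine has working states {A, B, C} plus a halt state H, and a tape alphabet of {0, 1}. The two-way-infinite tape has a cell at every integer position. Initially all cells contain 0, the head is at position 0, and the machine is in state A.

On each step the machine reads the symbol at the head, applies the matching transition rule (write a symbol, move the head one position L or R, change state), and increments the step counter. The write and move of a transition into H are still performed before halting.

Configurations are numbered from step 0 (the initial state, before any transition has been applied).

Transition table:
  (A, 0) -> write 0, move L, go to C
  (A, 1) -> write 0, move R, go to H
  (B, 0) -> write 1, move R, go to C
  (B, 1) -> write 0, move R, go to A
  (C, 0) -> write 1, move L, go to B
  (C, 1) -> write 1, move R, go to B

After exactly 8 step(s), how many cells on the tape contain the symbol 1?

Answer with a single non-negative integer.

Step 1: in state A at pos 0, read 0 -> (A,0)->write 0,move L,goto C. Now: state=C, head=-1, tape[-2..1]=0000 (head:  ^)
Step 2: in state C at pos -1, read 0 -> (C,0)->write 1,move L,goto B. Now: state=B, head=-2, tape[-3..1]=00100 (head:  ^)
Step 3: in state B at pos -2, read 0 -> (B,0)->write 1,move R,goto C. Now: state=C, head=-1, tape[-3..1]=01100 (head:   ^)
Step 4: in state C at pos -1, read 1 -> (C,1)->write 1,move R,goto B. Now: state=B, head=0, tape[-3..1]=01100 (head:    ^)
Step 5: in state B at pos 0, read 0 -> (B,0)->write 1,move R,goto C. Now: state=C, head=1, tape[-3..2]=011100 (head:     ^)
Step 6: in state C at pos 1, read 0 -> (C,0)->write 1,move L,goto B. Now: state=B, head=0, tape[-3..2]=011110 (head:    ^)
Step 7: in state B at pos 0, read 1 -> (B,1)->write 0,move R,goto A. Now: state=A, head=1, tape[-3..2]=011010 (head:     ^)
Step 8: in state A at pos 1, read 1 -> (A,1)->write 0,move R,goto H. Now: state=H, head=2, tape[-3..3]=0110000 (head:      ^)
Cells containing 1 after step 8: {-2, -1} -> 2 cell(s)

Answer: 2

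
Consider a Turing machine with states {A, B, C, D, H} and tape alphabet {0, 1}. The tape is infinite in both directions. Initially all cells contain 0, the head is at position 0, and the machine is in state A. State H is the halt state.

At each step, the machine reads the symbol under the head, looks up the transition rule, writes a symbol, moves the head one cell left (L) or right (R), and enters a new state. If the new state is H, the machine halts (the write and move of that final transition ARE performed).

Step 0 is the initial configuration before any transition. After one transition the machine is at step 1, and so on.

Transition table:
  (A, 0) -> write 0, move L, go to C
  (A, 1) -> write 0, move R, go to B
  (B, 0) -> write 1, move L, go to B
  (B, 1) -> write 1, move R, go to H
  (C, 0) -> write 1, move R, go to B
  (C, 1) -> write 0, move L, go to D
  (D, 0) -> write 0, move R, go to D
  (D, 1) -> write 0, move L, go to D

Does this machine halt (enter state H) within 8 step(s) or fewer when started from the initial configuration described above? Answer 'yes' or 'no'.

Step 1: in state A at pos 0, read 0 -> (A,0)->write 0,move L,goto C. Now: state=C, head=-1, tape[-2..1]=0000 (head:  ^)
Step 2: in state C at pos -1, read 0 -> (C,0)->write 1,move R,goto B. Now: state=B, head=0, tape[-2..1]=0100 (head:   ^)
Step 3: in state B at pos 0, read 0 -> (B,0)->write 1,move L,goto B. Now: state=B, head=-1, tape[-2..1]=0110 (head:  ^)
Step 4: in state B at pos -1, read 1 -> (B,1)->write 1,move R,goto H. Now: state=H, head=0, tape[-2..1]=0110 (head:   ^)
State H reached at step 4; 4 <= 8 -> yes

Answer: yes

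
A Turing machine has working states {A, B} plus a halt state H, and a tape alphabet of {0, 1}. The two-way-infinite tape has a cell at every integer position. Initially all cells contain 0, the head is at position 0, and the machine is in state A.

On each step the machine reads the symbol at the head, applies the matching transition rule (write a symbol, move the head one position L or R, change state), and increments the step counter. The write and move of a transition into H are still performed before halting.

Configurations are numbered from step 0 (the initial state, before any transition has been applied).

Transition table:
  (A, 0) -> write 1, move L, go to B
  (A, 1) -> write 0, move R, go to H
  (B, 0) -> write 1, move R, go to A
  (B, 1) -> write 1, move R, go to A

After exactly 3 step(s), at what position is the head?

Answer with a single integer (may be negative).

Step 1: in state A at pos 0, read 0 -> (A,0)->write 1,move L,goto B. Now: state=B, head=-1, tape[-2..1]=0010 (head:  ^)
Step 2: in state B at pos -1, read 0 -> (B,0)->write 1,move R,goto A. Now: state=A, head=0, tape[-2..1]=0110 (head:   ^)
Step 3: in state A at pos 0, read 1 -> (A,1)->write 0,move R,goto H. Now: state=H, head=1, tape[-2..2]=01000 (head:    ^)

Answer: 1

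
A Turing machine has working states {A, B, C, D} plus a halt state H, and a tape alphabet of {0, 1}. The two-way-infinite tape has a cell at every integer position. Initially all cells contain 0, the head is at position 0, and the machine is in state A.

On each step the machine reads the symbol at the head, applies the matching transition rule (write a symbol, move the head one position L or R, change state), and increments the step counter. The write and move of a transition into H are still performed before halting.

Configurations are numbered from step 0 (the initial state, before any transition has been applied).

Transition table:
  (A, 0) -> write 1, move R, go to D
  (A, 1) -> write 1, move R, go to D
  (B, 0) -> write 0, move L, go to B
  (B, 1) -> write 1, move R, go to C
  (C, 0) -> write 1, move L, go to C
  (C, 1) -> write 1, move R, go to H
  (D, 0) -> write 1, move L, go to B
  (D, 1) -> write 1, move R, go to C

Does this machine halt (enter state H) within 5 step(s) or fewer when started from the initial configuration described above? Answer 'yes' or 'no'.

Answer: yes

Derivation:
Step 1: in state A at pos 0, read 0 -> (A,0)->write 1,move R,goto D. Now: state=D, head=1, tape[-1..2]=0100 (head:   ^)
Step 2: in state D at pos 1, read 0 -> (D,0)->write 1,move L,goto B. Now: state=B, head=0, tape[-1..2]=0110 (head:  ^)
Step 3: in state B at pos 0, read 1 -> (B,1)->write 1,move R,goto C. Now: state=C, head=1, tape[-1..2]=0110 (head:   ^)
Step 4: in state C at pos 1, read 1 -> (C,1)->write 1,move R,goto H. Now: state=H, head=2, tape[-1..3]=01100 (head:    ^)
State H reached at step 4; 4 <= 5 -> yes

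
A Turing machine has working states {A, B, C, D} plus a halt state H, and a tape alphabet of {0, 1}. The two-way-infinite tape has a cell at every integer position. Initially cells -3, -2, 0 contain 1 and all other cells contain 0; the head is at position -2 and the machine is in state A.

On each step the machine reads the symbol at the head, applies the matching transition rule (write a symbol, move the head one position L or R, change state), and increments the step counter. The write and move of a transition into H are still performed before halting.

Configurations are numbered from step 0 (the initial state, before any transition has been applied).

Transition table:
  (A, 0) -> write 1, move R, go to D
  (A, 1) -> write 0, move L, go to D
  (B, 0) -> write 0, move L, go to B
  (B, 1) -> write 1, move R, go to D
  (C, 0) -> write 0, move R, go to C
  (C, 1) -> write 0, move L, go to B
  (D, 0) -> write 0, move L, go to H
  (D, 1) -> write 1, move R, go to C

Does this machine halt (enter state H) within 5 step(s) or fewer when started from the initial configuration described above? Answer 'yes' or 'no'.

Step 1: in state A at pos -2, read 1 -> (A,1)->write 0,move L,goto D. Now: state=D, head=-3, tape[-4..1]=010010 (head:  ^)
Step 2: in state D at pos -3, read 1 -> (D,1)->write 1,move R,goto C. Now: state=C, head=-2, tape[-4..1]=010010 (head:   ^)
Step 3: in state C at pos -2, read 0 -> (C,0)->write 0,move R,goto C. Now: state=C, head=-1, tape[-4..1]=010010 (head:    ^)
Step 4: in state C at pos -1, read 0 -> (C,0)->write 0,move R,goto C. Now: state=C, head=0, tape[-4..1]=010010 (head:     ^)
Step 5: in state C at pos 0, read 1 -> (C,1)->write 0,move L,goto B. Now: state=B, head=-1, tape[-4..1]=010000 (head:    ^)
After 5 step(s): state = B (not H) -> not halted within 5 -> no

Answer: no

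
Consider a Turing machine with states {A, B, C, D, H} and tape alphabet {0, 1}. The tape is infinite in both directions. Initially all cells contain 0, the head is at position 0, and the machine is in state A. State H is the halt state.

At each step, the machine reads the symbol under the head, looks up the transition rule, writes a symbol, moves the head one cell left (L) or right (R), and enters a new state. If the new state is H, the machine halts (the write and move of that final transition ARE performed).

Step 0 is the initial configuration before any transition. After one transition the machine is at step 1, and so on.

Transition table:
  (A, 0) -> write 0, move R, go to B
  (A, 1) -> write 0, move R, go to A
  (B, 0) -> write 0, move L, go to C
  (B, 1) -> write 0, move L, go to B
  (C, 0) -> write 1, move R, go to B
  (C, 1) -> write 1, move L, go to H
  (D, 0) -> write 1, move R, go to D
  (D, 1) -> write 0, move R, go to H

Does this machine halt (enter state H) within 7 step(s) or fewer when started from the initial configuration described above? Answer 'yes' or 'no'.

Answer: yes

Derivation:
Step 1: in state A at pos 0, read 0 -> (A,0)->write 0,move R,goto B. Now: state=B, head=1, tape[-1..2]=0000 (head:   ^)
Step 2: in state B at pos 1, read 0 -> (B,0)->write 0,move L,goto C. Now: state=C, head=0, tape[-1..2]=0000 (head:  ^)
Step 3: in state C at pos 0, read 0 -> (C,0)->write 1,move R,goto B. Now: state=B, head=1, tape[-1..2]=0100 (head:   ^)
Step 4: in state B at pos 1, read 0 -> (B,0)->write 0,move L,goto C. Now: state=C, head=0, tape[-1..2]=0100 (head:  ^)
Step 5: in state C at pos 0, read 1 -> (C,1)->write 1,move L,goto H. Now: state=H, head=-1, tape[-2..2]=00100 (head:  ^)
State H reached at step 5; 5 <= 7 -> yes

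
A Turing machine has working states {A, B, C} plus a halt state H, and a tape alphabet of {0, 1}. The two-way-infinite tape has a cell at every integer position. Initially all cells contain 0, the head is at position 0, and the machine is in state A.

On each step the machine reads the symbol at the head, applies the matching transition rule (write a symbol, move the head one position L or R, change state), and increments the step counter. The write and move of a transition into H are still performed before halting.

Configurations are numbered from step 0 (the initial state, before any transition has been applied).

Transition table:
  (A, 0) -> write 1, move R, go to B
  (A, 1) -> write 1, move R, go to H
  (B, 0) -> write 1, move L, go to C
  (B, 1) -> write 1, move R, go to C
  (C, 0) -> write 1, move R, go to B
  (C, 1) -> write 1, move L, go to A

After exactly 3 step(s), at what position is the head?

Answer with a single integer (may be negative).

Step 1: in state A at pos 0, read 0 -> (A,0)->write 1,move R,goto B. Now: state=B, head=1, tape[-1..2]=0100 (head:   ^)
Step 2: in state B at pos 1, read 0 -> (B,0)->write 1,move L,goto C. Now: state=C, head=0, tape[-1..2]=0110 (head:  ^)
Step 3: in state C at pos 0, read 1 -> (C,1)->write 1,move L,goto A. Now: state=A, head=-1, tape[-2..2]=00110 (head:  ^)

Answer: -1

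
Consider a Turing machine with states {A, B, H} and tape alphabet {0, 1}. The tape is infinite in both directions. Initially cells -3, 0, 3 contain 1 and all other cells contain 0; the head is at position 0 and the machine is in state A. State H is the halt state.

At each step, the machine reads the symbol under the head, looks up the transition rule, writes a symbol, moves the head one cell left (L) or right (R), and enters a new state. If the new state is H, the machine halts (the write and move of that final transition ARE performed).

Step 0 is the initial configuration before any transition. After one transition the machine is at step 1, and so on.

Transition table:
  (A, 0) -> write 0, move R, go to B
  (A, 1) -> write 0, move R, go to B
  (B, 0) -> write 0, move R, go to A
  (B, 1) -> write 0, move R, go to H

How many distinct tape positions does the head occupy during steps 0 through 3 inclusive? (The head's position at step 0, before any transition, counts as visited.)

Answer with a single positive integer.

Step 1: in state A at pos 0, read 1 -> (A,1)->write 0,move R,goto B. Now: state=B, head=1, tape[-4..4]=010000010 (head:      ^)
Step 2: in state B at pos 1, read 0 -> (B,0)->write 0,move R,goto A. Now: state=A, head=2, tape[-4..4]=010000010 (head:       ^)
Step 3: in state A at pos 2, read 0 -> (A,0)->write 0,move R,goto B. Now: state=B, head=3, tape[-4..4]=010000010 (head:        ^)
Head positions at steps 0..3: starting at 0, distinct positions visited = {0, 1, 2, 3} -> 4 position(s)

Answer: 4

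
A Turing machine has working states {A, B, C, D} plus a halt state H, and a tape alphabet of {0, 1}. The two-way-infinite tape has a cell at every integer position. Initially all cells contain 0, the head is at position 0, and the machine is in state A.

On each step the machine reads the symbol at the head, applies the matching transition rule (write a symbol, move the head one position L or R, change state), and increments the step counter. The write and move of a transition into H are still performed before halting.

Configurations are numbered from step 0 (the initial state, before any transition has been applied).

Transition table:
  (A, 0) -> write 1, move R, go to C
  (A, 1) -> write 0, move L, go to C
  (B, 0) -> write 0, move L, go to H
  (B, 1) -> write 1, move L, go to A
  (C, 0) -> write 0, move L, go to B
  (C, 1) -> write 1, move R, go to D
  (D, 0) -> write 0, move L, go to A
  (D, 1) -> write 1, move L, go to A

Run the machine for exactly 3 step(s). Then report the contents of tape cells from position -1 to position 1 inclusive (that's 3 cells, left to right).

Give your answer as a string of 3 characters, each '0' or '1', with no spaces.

Step 1: in state A at pos 0, read 0 -> (A,0)->write 1,move R,goto C. Now: state=C, head=1, tape[-1..2]=0100 (head:   ^)
Step 2: in state C at pos 1, read 0 -> (C,0)->write 0,move L,goto B. Now: state=B, head=0, tape[-1..2]=0100 (head:  ^)
Step 3: in state B at pos 0, read 1 -> (B,1)->write 1,move L,goto A. Now: state=A, head=-1, tape[-2..2]=00100 (head:  ^)

Answer: 010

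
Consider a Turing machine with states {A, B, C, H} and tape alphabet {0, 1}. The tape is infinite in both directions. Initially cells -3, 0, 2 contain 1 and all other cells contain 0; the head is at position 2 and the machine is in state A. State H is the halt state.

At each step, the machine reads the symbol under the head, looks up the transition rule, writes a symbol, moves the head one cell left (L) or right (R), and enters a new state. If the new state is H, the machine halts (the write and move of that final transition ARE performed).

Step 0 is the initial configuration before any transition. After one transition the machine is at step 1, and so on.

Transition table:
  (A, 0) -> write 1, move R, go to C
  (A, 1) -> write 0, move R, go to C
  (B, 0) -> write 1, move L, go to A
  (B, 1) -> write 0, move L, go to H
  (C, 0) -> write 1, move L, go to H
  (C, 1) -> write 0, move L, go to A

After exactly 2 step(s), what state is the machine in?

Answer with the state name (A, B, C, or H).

Answer: H

Derivation:
Step 1: in state A at pos 2, read 1 -> (A,1)->write 0,move R,goto C. Now: state=C, head=3, tape[-4..4]=010010000 (head:        ^)
Step 2: in state C at pos 3, read 0 -> (C,0)->write 1,move L,goto H. Now: state=H, head=2, tape[-4..4]=010010010 (head:       ^)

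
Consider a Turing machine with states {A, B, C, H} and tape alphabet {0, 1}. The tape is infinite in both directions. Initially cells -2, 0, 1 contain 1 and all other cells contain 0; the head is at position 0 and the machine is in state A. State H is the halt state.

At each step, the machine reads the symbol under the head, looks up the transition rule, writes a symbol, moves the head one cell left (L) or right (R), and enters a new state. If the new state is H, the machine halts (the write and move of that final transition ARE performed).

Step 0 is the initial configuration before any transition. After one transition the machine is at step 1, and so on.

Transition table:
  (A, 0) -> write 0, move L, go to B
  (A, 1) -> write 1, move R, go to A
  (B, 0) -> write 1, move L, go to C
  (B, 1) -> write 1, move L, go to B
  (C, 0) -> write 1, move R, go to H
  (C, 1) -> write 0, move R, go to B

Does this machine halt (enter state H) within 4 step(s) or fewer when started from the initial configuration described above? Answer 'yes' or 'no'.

Step 1: in state A at pos 0, read 1 -> (A,1)->write 1,move R,goto A. Now: state=A, head=1, tape[-3..2]=010110 (head:     ^)
Step 2: in state A at pos 1, read 1 -> (A,1)->write 1,move R,goto A. Now: state=A, head=2, tape[-3..3]=0101100 (head:      ^)
Step 3: in state A at pos 2, read 0 -> (A,0)->write 0,move L,goto B. Now: state=B, head=1, tape[-3..3]=0101100 (head:     ^)
Step 4: in state B at pos 1, read 1 -> (B,1)->write 1,move L,goto B. Now: state=B, head=0, tape[-3..3]=0101100 (head:    ^)
After 4 step(s): state = B (not H) -> not halted within 4 -> no

Answer: no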